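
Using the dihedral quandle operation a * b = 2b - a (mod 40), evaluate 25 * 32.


25 * 32 = 2*32 - 25 mod 40
= 64 - 25 mod 40
= 39 mod 40 = 39

39


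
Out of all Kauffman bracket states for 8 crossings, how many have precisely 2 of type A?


We choose which 2 of 8 crossings get A-smoothings.
C(8, 2) = 8! / (2! * 6!)
= 28

28


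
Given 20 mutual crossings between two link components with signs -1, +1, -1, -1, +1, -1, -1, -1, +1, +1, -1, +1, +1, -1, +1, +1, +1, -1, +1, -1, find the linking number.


Step 1: Count positive crossings: 10
Step 2: Count negative crossings: 10
Step 3: Sum of signs = 10 - 10 = 0
Step 4: Linking number = sum/2 = 0/2 = 0

0


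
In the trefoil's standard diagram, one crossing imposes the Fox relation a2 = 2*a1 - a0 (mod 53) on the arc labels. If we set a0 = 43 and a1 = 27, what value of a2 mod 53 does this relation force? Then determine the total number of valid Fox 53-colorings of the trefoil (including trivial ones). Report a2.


Step 1: Apply the given crossing relation 2*a1 - a0 - a2 = 0 (mod 53).
  a2 = 2*a1 - a0 mod 53
  a2 = 2*27 - 43 mod 53
  a2 = 54 - 43 mod 53
  a2 = 11 mod 53 = 11
Step 2: The trefoil has determinant 3.
  Number of Fox p-colorings (p prime) is p^2 if p = 3, else p.
  Since 53 does not divide 3, only trivial (constant) colorings exist.
  (So the trial a0 = 43, a1 = 27 with a0 != a1 does NOT extend to a valid coloring of the whole trefoil: the other two crossing relations require 3*(a1 - a0) = 0 (mod 53), which fails.)
  Total colorings = 53
Step 3: a2 = 11, total Fox 53-colorings = 53

11


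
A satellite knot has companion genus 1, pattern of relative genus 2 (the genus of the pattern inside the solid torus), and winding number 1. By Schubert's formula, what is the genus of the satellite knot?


Schubert: g(satellite) = g_rel(pattern) + |winding| * g(companion),
where g_rel(pattern) is the genus of the pattern relative to the solid torus.
= 2 + 1 * 1
= 2 + 1 = 3

3


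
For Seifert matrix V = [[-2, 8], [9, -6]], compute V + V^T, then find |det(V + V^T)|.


Step 1: Form V + V^T where V = [[-2, 8], [9, -6]]
  V^T = [[-2, 9], [8, -6]]
  V + V^T = [[-4, 17], [17, -12]]
Step 2: det(V + V^T) = (-4)*(-12) - 17*17
  = 48 - 289 = -241
Step 3: Knot determinant = |det(V + V^T)| = |-241| = 241

241


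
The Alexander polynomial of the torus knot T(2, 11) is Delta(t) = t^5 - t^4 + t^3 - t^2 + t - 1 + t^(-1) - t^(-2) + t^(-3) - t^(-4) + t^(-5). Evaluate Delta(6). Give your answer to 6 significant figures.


Substituting t = 6 into Delta(t) = t^5 - t^4 + t^3 - t^2 + t - 1 + t^(-1) - t^(-2) + t^(-3) - t^(-4) + t^(-5):
Term values: (7776) + (-1296) + (216) + (-36) + (6) + (-1) + (0.166667) + (-0.0277778) + (0.00462963) + (-0.000771605) + (0.000128601)
Sum = 6665.142876
Rounded to 6 significant figures: 6665.14

6665.14


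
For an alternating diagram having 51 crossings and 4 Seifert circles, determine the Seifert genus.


For alternating knots, g = (c - s + 1)/2.
= (51 - 4 + 1)/2
= 48/2 = 24

24


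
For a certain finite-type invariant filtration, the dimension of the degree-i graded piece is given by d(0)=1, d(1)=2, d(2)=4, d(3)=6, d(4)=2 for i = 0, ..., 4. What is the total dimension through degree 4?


Total dimension = d(0) + d(1) + ... + d(4)
= 1 + 2 + 4 + 6 + 2
= 15

15


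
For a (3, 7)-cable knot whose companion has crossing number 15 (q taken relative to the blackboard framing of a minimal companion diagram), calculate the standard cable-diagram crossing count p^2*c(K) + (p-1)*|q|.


Step 1: Each of the c(K) crossings of the companion diagram becomes p*p = p^2 crossings among the p parallel strands, and each of the |q| twists s_1 s_2 ... s_(p-1) adds (p-1) crossings.
  Crossings = p^2 * c(K) + (p-1)*|q|
Step 2: = 3^2 * 15 + (3-1)*7
Step 3: = 9*15 + 2*7
Step 4: = 135 + 14 = 149

149


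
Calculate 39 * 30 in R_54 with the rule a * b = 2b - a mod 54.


39 * 30 = 2*30 - 39 mod 54
= 60 - 39 mod 54
= 21 mod 54 = 21

21


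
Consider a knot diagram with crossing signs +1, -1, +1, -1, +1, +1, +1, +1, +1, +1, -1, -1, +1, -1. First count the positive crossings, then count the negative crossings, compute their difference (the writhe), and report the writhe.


Step 1: Count positive crossings (+1).
Positive crossings: 9
Step 2: Count negative crossings (-1).
Negative crossings: 5
Step 3: Writhe = (positive) - (negative)
w = 9 - 5 = 4
Step 4: |w| = 4, and w is positive

4


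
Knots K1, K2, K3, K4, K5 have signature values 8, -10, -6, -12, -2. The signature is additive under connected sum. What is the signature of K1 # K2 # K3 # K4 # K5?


The signature is additive under connected sum.
signature(K1 # K2 # K3 # K4 # K5) = (8) + (-10) + (-6) + (-12) + (-2)
= -22

-22


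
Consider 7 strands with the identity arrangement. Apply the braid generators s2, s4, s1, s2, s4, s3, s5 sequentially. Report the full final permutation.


Starting with identity [1, 2, 3, 4, 5, 6, 7].
Apply generators in sequence:
  After s2: [1, 3, 2, 4, 5, 6, 7]
  After s4: [1, 3, 2, 5, 4, 6, 7]
  After s1: [3, 1, 2, 5, 4, 6, 7]
  After s2: [3, 2, 1, 5, 4, 6, 7]
  After s4: [3, 2, 1, 4, 5, 6, 7]
  After s3: [3, 2, 4, 1, 5, 6, 7]
  After s5: [3, 2, 4, 1, 6, 5, 7]
Final permutation: [3, 2, 4, 1, 6, 5, 7]

[3, 2, 4, 1, 6, 5, 7]


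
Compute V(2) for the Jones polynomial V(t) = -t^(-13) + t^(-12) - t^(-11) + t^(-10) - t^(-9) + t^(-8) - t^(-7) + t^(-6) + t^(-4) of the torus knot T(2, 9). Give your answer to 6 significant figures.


Substituting t = 2 into V(t) = -t^(-13) + t^(-12) - t^(-11) + t^(-10) - t^(-9) + t^(-8) - t^(-7) + t^(-6) + t^(-4):
  (-)t^(-13) = -0.00012207
  (+)t^(-12) = 0.000244141
  (-)t^(-11) = -0.000488281
  (+)t^(-10) = 0.000976562
  (-)t^(-9) = -0.00195312
  (+)t^(-8) = 0.00390625
  (-)t^(-7) = -0.0078125
  (+)t^(-6) = 0.015625
  (+)t^(-4) = 0.0625
Sum = (-0.00012207) + (0.000244141) + (-0.000488281) + (0.000976562) + (-0.00195312) + (0.00390625) + (-0.0078125) + (0.015625) + (0.0625)
= 0.07287597656
Rounded to 6 significant figures: 0.072876

0.072876


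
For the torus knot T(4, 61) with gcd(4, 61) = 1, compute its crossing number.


For a torus knot T(p, q) with gcd(p,q)=1,
the crossing number is min(p*(q-1), q*(p-1)).
p*(q-1) = 4*60 = 240
q*(p-1) = 61*3 = 183
min(240, 183) = 183

183


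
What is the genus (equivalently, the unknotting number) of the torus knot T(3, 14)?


For a torus knot T(p,q), both the unknotting number and genus equal (p-1)(q-1)/2.
= (3-1)(14-1)/2
= 2*13/2
= 26/2 = 13

13


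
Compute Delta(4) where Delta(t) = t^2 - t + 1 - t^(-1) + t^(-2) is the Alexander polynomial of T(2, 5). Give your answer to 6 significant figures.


Substituting t = 4 into Delta(t) = t^2 - t + 1 - t^(-1) + t^(-2):
Term values: (16) + (-4) + (1) + (-0.25) + (0.0625)
Sum = 12.8125
Rounded to 6 significant figures: 12.8125

12.8125


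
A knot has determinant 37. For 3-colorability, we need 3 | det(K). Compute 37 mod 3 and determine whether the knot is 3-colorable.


Step 1: A knot is p-colorable if and only if p divides its determinant.
Step 2: Compute 37 mod 3.
37 = 12 * 3 + 1
Step 3: 37 mod 3 = 1
Step 4: The knot is 3-colorable: no

1


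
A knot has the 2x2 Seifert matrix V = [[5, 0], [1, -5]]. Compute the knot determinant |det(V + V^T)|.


Step 1: Form V + V^T where V = [[5, 0], [1, -5]]
  V^T = [[5, 1], [0, -5]]
  V + V^T = [[10, 1], [1, -10]]
Step 2: det(V + V^T) = 10*(-10) - 1*1
  = -100 - 1 = -101
Step 3: Knot determinant = |det(V + V^T)| = |-101| = 101

101


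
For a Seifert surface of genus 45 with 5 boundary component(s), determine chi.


chi = 2 - 2g - b
= 2 - 2*45 - 5
= 2 - 90 - 5 = -93

-93


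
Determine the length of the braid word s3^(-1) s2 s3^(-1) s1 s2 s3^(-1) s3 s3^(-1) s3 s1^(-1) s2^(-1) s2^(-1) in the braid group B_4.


The word length counts the number of generators (including inverses).
Listing each generator: s3^(-1), s2, s3^(-1), s1, s2, s3^(-1), s3, s3^(-1), s3, s1^(-1), s2^(-1), s2^(-1)
There are 12 generators in this braid word.

12


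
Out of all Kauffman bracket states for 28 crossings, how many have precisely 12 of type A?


We choose which 12 of 28 crossings get A-smoothings.
C(28, 12) = 28! / (12! * 16!)
= 30421755

30421755


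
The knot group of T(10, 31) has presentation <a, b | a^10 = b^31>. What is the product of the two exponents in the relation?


The relation is a^10 = b^31.
Product of exponents = 10 * 31
= 310

310


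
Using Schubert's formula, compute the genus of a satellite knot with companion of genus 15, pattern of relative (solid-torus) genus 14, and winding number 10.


Schubert: g(satellite) = g_rel(pattern) + |winding| * g(companion),
where g_rel(pattern) is the genus of the pattern relative to the solid torus.
= 14 + 10 * 15
= 14 + 150 = 164

164


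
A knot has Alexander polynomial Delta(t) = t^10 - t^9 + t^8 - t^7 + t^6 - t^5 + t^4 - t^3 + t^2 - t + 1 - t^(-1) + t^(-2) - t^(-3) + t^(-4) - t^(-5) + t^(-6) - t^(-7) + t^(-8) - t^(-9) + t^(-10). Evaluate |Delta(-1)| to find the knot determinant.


Step 1: The polynomial has 21 terms with alternating signs, exponents from 10 down to -10.
Step 2: Substitute t = -1. The i-th term has coefficient (-1)^i and exponent (m-i),
  so its value is (-1)^i * (-1)^(m-i) = (-1)^m = 1 for every i.
Step 3: All 21 terms equal 1, so Delta(-1) = 21 * (1) = 21
Step 4: |Delta(-1)| = 21

21


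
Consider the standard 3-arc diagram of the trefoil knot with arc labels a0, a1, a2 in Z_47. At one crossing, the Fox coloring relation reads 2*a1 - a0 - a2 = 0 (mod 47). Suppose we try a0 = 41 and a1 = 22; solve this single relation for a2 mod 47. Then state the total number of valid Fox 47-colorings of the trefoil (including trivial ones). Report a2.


Step 1: Apply the given crossing relation 2*a1 - a0 - a2 = 0 (mod 47).
  a2 = 2*a1 - a0 mod 47
  a2 = 2*22 - 41 mod 47
  a2 = 44 - 41 mod 47
  a2 = 3 mod 47 = 3
Step 2: The trefoil has determinant 3.
  Number of Fox p-colorings (p prime) is p^2 if p = 3, else p.
  Since 47 does not divide 3, only trivial (constant) colorings exist.
  (So the trial a0 = 41, a1 = 22 with a0 != a1 does NOT extend to a valid coloring of the whole trefoil: the other two crossing relations require 3*(a1 - a0) = 0 (mod 47), which fails.)
  Total colorings = 47
Step 3: a2 = 3, total Fox 47-colorings = 47

3


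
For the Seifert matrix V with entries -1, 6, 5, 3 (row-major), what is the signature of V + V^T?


Step 1: V + V^T = [[-2, 11], [11, 6]]
Step 2: trace = 4, det = -133
Step 3: Discriminant = 4^2 - 4*(-133) = 548
Step 4: Eigenvalues: 13.7047, -9.7047
Step 5: Signature = (# positive eigenvalues) - (# negative eigenvalues) = 0

0


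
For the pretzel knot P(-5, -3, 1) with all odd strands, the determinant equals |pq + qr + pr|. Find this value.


Step 1: Compute pq + qr + pr.
pq = (-5)*(-3) = 15
qr = (-3)*1 = -3
pr = (-5)*1 = -5
pq + qr + pr = 15 + (-3) + (-5) = 7
Step 2: Take absolute value.
det(P(-5,-3,1)) = |7| = 7

7


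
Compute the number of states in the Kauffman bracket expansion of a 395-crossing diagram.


Each crossing contributes 2 choices (A-smoothing or B-smoothing).
Total states = 2^395 = 80695308690215893426747474125094121072803306025913234775958104891895238188026287332176417290004307232371974124148359168

80695308690215893426747474125094121072803306025913234775958104891895238188026287332176417290004307232371974124148359168


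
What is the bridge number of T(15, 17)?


The bridge number of T(p,q) is min(p,q).
min(15, 17) = 15

15


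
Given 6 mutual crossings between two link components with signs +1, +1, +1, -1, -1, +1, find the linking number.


Step 1: Count positive crossings: 4
Step 2: Count negative crossings: 2
Step 3: Sum of signs = 4 - 2 = 2
Step 4: Linking number = sum/2 = 2/2 = 1

1


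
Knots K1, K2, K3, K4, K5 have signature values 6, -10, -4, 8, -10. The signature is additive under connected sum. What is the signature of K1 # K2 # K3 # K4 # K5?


The signature is additive under connected sum.
signature(K1 # K2 # K3 # K4 # K5) = (6) + (-10) + (-4) + (8) + (-10)
= -10

-10


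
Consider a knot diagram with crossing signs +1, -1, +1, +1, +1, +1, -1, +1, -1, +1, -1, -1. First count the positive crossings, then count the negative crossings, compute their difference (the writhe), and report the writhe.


Step 1: Count positive crossings (+1).
Positive crossings: 7
Step 2: Count negative crossings (-1).
Negative crossings: 5
Step 3: Writhe = (positive) - (negative)
w = 7 - 5 = 2
Step 4: |w| = 2, and w is positive

2


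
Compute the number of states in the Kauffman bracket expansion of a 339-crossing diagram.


Each crossing contributes 2 choices (A-smoothing or B-smoothing).
Total states = 2^339 = 1119872371088902105278721140284222139060822748617324767449994550481895935590080472690438746635803557888

1119872371088902105278721140284222139060822748617324767449994550481895935590080472690438746635803557888


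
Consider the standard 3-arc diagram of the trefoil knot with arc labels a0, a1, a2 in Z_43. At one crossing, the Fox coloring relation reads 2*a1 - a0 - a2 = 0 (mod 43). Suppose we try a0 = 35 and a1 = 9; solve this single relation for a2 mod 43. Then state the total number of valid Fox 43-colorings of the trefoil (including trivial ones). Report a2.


Step 1: Apply the given crossing relation 2*a1 - a0 - a2 = 0 (mod 43).
  a2 = 2*a1 - a0 mod 43
  a2 = 2*9 - 35 mod 43
  a2 = 18 - 35 mod 43
  a2 = -17 mod 43 = 26
Step 2: The trefoil has determinant 3.
  Number of Fox p-colorings (p prime) is p^2 if p = 3, else p.
  Since 43 does not divide 3, only trivial (constant) colorings exist.
  (So the trial a0 = 35, a1 = 9 with a0 != a1 does NOT extend to a valid coloring of the whole trefoil: the other two crossing relations require 3*(a1 - a0) = 0 (mod 43), which fails.)
  Total colorings = 43
Step 3: a2 = 26, total Fox 43-colorings = 43

26


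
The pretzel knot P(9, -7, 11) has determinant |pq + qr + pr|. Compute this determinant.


Step 1: Compute pq + qr + pr.
pq = 9*(-7) = -63
qr = (-7)*11 = -77
pr = 9*11 = 99
pq + qr + pr = -63 + (-77) + 99 = -41
Step 2: Take absolute value.
det(P(9,-7,11)) = |-41| = 41

41


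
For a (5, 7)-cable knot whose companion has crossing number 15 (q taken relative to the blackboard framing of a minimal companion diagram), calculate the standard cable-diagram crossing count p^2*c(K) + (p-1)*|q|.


Step 1: Each of the c(K) crossings of the companion diagram becomes p*p = p^2 crossings among the p parallel strands, and each of the |q| twists s_1 s_2 ... s_(p-1) adds (p-1) crossings.
  Crossings = p^2 * c(K) + (p-1)*|q|
Step 2: = 5^2 * 15 + (5-1)*7
Step 3: = 25*15 + 4*7
Step 4: = 375 + 28 = 403

403


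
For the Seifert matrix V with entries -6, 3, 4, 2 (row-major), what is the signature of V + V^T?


Step 1: V + V^T = [[-12, 7], [7, 4]]
Step 2: trace = -8, det = -97
Step 3: Discriminant = (-8)^2 - 4*(-97) = 452
Step 4: Eigenvalues: 6.63015, -14.6301
Step 5: Signature = (# positive eigenvalues) - (# negative eigenvalues) = 0

0


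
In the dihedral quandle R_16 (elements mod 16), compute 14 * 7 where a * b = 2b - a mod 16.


14 * 7 = 2*7 - 14 mod 16
= 14 - 14 mod 16
= 0 mod 16 = 0

0


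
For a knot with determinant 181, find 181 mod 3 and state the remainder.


Step 1: A knot is p-colorable if and only if p divides its determinant.
Step 2: Compute 181 mod 3.
181 = 60 * 3 + 1
Step 3: 181 mod 3 = 1
Step 4: The knot is 3-colorable: no

1


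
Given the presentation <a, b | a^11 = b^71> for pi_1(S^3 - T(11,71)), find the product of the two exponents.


The relation is a^11 = b^71.
Product of exponents = 11 * 71
= 781

781


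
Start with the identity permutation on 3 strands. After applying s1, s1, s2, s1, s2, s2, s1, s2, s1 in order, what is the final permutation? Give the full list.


Starting with identity [1, 2, 3].
Apply generators in sequence:
  After s1: [2, 1, 3]
  After s1: [1, 2, 3]
  After s2: [1, 3, 2]
  After s1: [3, 1, 2]
  After s2: [3, 2, 1]
  After s2: [3, 1, 2]
  After s1: [1, 3, 2]
  After s2: [1, 2, 3]
  After s1: [2, 1, 3]
Final permutation: [2, 1, 3]

[2, 1, 3]


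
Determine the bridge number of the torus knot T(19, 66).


The bridge number of T(p,q) is min(p,q).
min(19, 66) = 19

19


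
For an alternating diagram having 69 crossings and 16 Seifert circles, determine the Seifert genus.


For alternating knots, g = (c - s + 1)/2.
= (69 - 16 + 1)/2
= 54/2 = 27

27


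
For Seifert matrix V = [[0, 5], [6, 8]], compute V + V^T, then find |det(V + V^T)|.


Step 1: Form V + V^T where V = [[0, 5], [6, 8]]
  V^T = [[0, 6], [5, 8]]
  V + V^T = [[0, 11], [11, 16]]
Step 2: det(V + V^T) = 0*16 - 11*11
  = 0 - 121 = -121
Step 3: Knot determinant = |det(V + V^T)| = |-121| = 121

121


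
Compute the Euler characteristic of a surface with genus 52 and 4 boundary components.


chi = 2 - 2g - b
= 2 - 2*52 - 4
= 2 - 104 - 4 = -106

-106


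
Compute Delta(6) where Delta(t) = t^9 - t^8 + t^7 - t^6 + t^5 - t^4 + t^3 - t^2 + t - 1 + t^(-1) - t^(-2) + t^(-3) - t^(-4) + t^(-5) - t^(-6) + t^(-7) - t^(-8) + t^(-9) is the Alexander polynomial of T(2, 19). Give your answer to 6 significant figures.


Substituting t = 6 into Delta(t) = t^9 - t^8 + t^7 - t^6 + t^5 - t^4 + t^3 - t^2 + t - 1 + t^(-1) - t^(-2) + t^(-3) - t^(-4) + t^(-5) - t^(-6) + t^(-7) - t^(-8) + t^(-9):
Term values: (10077696) + (-1679616) + (279936) + (-46656) + (7776) + (-1296) + (216) + (-36) + (6) + (-1) + (0.166667) + (-0.0277778) + (0.00462963) + (-0.000771605) + (0.000128601) + (-2.14335e-05) + (3.57225e-06) + (-5.95374e-07) + (9.9229e-08)
Sum = 8638025.143
Rounded to 6 significant figures: 8.63803e+06

8.63803e+06


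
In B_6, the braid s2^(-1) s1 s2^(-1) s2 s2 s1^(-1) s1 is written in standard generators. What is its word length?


The word length counts the number of generators (including inverses).
Listing each generator: s2^(-1), s1, s2^(-1), s2, s2, s1^(-1), s1
There are 7 generators in this braid word.

7


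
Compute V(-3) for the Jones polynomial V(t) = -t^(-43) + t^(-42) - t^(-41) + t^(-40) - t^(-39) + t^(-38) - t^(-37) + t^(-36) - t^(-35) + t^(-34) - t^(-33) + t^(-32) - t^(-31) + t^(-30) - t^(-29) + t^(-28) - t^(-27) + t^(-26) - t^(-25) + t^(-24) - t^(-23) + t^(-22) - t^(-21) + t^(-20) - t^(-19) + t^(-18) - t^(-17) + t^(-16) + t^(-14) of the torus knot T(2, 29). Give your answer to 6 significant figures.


Substituting t = -3 into V(t) = -t^(-43) + t^(-42) - t^(-41) + t^(-40) - t^(-39) + t^(-38) - t^(-37) + t^(-36) - t^(-35) + t^(-34) - t^(-33) + t^(-32) - t^(-31) + t^(-30) - t^(-29) + t^(-28) - t^(-27) + t^(-26) - t^(-25) + t^(-24) - t^(-23) + t^(-22) - t^(-21) + t^(-20) - t^(-19) + t^(-18) - t^(-17) + t^(-16) + t^(-14):
  (-)t^(-43) = 3.04639e-21
  (+)t^(-42) = 9.13918e-21
  (-)t^(-41) = 2.74175e-20
  (+)t^(-40) = 8.22526e-20
  (-)t^(-39) = 2.46758e-19
  (+)t^(-38) = 7.40274e-19
  (-)t^(-37) = 2.22082e-18
  (+)t^(-36) = 6.66246e-18
  (-)t^(-35) = 1.99874e-17
  (+)t^(-34) = 5.99622e-17
  (-)t^(-33) = 1.79887e-16
  (+)t^(-32) = 5.3966e-16
  (-)t^(-31) = 1.61898e-15
  (+)t^(-30) = 4.85694e-15
  (-)t^(-29) = 1.45708e-14
  (+)t^(-28) = 4.37124e-14
  (-)t^(-27) = 1.31137e-13
  (+)t^(-26) = 3.93412e-13
  (-)t^(-25) = 1.18024e-12
  (+)t^(-24) = 3.54071e-12
  (-)t^(-23) = 1.06221e-11
  (+)t^(-22) = 3.18664e-11
  (-)t^(-21) = 9.55991e-11
  (+)t^(-20) = 2.86797e-10
  (-)t^(-19) = 8.60392e-10
  (+)t^(-18) = 2.58117e-09
  (-)t^(-17) = 7.74352e-09
  (+)t^(-16) = 2.32306e-08
  (+)t^(-14) = 2.09075e-07
Sum = (3.04639e-21) + (9.13918e-21) + (2.74175e-20) + (8.22526e-20) + (2.46758e-19) + (7.40274e-19) + (2.22082e-18) + (6.66246e-18) + (1.99874e-17) + (5.99622e-17) + (1.79887e-16) + (5.3966e-16) + (1.61898e-15) + (4.85694e-15) + (1.45708e-14) + (4.37124e-14) + (1.31137e-13) + (3.93412e-13) + (1.18024e-12) + (3.54071e-12) + (1.06221e-11) + (3.18664e-11) + (9.55991e-11) + (2.86797e-10) + (8.60392e-10) + (2.58117e-09) + (7.74352e-09) + (2.32306e-08) + (2.09075e-07)
= 2.439210178e-07
Rounded to 6 significant figures: 2.43921e-07

2.43921e-07


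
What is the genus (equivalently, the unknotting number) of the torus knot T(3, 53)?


For a torus knot T(p,q), both the unknotting number and genus equal (p-1)(q-1)/2.
= (3-1)(53-1)/2
= 2*52/2
= 104/2 = 52

52


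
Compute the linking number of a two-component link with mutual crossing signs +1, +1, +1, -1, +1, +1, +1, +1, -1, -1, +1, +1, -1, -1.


Step 1: Count positive crossings: 9
Step 2: Count negative crossings: 5
Step 3: Sum of signs = 9 - 5 = 4
Step 4: Linking number = sum/2 = 4/2 = 2

2


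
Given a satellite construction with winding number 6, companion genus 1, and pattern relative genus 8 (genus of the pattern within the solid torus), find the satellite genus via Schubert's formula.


Schubert: g(satellite) = g_rel(pattern) + |winding| * g(companion),
where g_rel(pattern) is the genus of the pattern relative to the solid torus.
= 8 + 6 * 1
= 8 + 6 = 14

14


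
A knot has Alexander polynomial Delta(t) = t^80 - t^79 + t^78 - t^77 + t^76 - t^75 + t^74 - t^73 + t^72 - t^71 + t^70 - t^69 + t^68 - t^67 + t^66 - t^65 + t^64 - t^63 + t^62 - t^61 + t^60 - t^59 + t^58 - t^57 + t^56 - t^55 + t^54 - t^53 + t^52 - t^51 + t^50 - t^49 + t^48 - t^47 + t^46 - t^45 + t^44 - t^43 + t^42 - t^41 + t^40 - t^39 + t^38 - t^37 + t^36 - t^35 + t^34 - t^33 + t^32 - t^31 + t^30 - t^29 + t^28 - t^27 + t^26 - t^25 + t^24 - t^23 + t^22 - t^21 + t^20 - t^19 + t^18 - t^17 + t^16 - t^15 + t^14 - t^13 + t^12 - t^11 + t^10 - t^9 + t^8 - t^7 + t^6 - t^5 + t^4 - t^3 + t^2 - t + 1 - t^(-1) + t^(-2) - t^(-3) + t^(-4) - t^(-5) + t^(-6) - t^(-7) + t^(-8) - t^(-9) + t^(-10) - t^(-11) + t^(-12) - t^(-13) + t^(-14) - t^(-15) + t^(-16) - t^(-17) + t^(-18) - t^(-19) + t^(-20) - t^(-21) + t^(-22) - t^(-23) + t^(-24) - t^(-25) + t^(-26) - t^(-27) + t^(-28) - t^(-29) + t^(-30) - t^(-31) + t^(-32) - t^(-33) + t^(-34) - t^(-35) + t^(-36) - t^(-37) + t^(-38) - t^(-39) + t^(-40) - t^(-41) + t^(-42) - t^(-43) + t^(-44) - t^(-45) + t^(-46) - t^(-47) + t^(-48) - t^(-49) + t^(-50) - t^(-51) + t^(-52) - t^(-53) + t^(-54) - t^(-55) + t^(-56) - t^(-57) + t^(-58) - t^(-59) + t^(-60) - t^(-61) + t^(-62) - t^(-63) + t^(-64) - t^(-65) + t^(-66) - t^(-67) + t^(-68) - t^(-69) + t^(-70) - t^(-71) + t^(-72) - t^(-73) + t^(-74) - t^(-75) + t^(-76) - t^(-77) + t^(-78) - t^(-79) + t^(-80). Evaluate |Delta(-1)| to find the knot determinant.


Step 1: The polynomial has 161 terms with alternating signs, exponents from 80 down to -80.
Step 2: Substitute t = -1. The i-th term has coefficient (-1)^i and exponent (m-i),
  so its value is (-1)^i * (-1)^(m-i) = (-1)^m = 1 for every i.
Step 3: All 161 terms equal 1, so Delta(-1) = 161 * (1) = 161
Step 4: |Delta(-1)| = 161

161


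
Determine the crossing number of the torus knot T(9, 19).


For a torus knot T(p, q) with gcd(p,q)=1,
the crossing number is min(p*(q-1), q*(p-1)).
p*(q-1) = 9*18 = 162
q*(p-1) = 19*8 = 152
min(162, 152) = 152

152


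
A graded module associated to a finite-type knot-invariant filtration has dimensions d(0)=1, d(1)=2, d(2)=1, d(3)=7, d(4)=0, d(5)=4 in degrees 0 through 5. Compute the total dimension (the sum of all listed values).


Total dimension = d(0) + d(1) + ... + d(5)
= 1 + 2 + 1 + 7 + 0 + 4
= 15

15


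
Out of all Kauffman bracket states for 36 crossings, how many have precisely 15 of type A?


We choose which 15 of 36 crossings get A-smoothings.
C(36, 15) = 36! / (15! * 21!)
= 5567902560

5567902560


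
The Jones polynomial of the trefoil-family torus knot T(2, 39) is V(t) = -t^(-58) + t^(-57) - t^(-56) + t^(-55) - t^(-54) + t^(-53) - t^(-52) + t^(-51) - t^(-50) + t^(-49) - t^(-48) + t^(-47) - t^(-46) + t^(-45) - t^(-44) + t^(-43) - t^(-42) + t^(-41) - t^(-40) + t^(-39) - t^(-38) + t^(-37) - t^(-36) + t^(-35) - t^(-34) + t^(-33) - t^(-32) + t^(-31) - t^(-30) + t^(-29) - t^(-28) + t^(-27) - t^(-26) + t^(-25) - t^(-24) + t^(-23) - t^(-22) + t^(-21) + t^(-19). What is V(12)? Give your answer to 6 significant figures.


Substituting t = 12 into V(t) = -t^(-58) + t^(-57) - t^(-56) + t^(-55) - t^(-54) + t^(-53) - t^(-52) + t^(-51) - t^(-50) + t^(-49) - t^(-48) + t^(-47) - t^(-46) + t^(-45) - t^(-44) + t^(-43) - t^(-42) + t^(-41) - t^(-40) + t^(-39) - t^(-38) + t^(-37) - t^(-36) + t^(-35) - t^(-34) + t^(-33) - t^(-32) + t^(-31) - t^(-30) + t^(-29) - t^(-28) + t^(-27) - t^(-26) + t^(-25) - t^(-24) + t^(-23) - t^(-22) + t^(-21) + t^(-19):
  (-)t^(-58) = -2.55557e-63
  (+)t^(-57) = 3.06668e-62
  (-)t^(-56) = -3.68002e-61
  (+)t^(-55) = 4.41602e-60
  (-)t^(-54) = -5.29923e-59
  (+)t^(-53) = 6.35908e-58
  (-)t^(-52) = -7.63089e-57
  (+)t^(-51) = 9.15707e-56
  (-)t^(-50) = -1.09885e-54
  (+)t^(-49) = 1.31862e-53
  (-)t^(-48) = -1.58234e-52
  (+)t^(-47) = 1.89881e-51
  (-)t^(-46) = -2.27857e-50
  (+)t^(-45) = 2.73429e-49
  (-)t^(-44) = -3.28114e-48
  (+)t^(-43) = 3.93737e-47
  (-)t^(-42) = -4.72485e-46
  (+)t^(-41) = 5.66982e-45
  (-)t^(-40) = -6.80378e-44
  (+)t^(-39) = 8.16453e-43
  (-)t^(-38) = -9.79744e-42
  (+)t^(-37) = 1.17569e-40
  (-)t^(-36) = -1.41083e-39
  (+)t^(-35) = 1.693e-38
  (-)t^(-34) = -2.0316e-37
  (+)t^(-33) = 2.43792e-36
  (-)t^(-32) = -2.9255e-35
  (+)t^(-31) = 3.5106e-34
  (-)t^(-30) = -4.21272e-33
  (+)t^(-29) = 5.05526e-32
  (-)t^(-28) = -6.06632e-31
  (+)t^(-27) = 7.27958e-30
  (-)t^(-26) = -8.7355e-29
  (+)t^(-25) = 1.04826e-27
  (-)t^(-24) = -1.25791e-26
  (+)t^(-23) = 1.50949e-25
  (-)t^(-22) = -1.81139e-24
  (+)t^(-21) = 2.17367e-23
  (+)t^(-19) = 3.13009e-21
Sum = (-2.55557e-63) + (3.06668e-62) + (-3.68002e-61) + (4.41602e-60) + (-5.29923e-59) + (6.35908e-58) + (-7.63089e-57) + (9.15707e-56) + (-1.09885e-54) + (1.31862e-53) + (-1.58234e-52) + (1.89881e-51) + (-2.27857e-50) + (2.73429e-49) + (-3.28114e-48) + (3.93737e-47) + (-4.72485e-46) + (5.66982e-45) + (-6.80378e-44) + (8.16453e-43) + (-9.79744e-42) + (1.17569e-40) + (-1.41083e-39) + (1.693e-38) + (-2.0316e-37) + (2.43792e-36) + (-2.9255e-35) + (3.5106e-34) + (-4.21272e-33) + (5.05526e-32) + (-6.06632e-31) + (7.27958e-30) + (-8.7355e-29) + (1.04826e-27) + (-1.25791e-26) + (1.50949e-25) + (-1.81139e-24) + (2.17367e-23) + (3.13009e-21)
= 3.150151053e-21
Rounded to 6 significant figures: 3.15015e-21

3.15015e-21


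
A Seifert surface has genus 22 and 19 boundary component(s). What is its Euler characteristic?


chi = 2 - 2g - b
= 2 - 2*22 - 19
= 2 - 44 - 19 = -61

-61


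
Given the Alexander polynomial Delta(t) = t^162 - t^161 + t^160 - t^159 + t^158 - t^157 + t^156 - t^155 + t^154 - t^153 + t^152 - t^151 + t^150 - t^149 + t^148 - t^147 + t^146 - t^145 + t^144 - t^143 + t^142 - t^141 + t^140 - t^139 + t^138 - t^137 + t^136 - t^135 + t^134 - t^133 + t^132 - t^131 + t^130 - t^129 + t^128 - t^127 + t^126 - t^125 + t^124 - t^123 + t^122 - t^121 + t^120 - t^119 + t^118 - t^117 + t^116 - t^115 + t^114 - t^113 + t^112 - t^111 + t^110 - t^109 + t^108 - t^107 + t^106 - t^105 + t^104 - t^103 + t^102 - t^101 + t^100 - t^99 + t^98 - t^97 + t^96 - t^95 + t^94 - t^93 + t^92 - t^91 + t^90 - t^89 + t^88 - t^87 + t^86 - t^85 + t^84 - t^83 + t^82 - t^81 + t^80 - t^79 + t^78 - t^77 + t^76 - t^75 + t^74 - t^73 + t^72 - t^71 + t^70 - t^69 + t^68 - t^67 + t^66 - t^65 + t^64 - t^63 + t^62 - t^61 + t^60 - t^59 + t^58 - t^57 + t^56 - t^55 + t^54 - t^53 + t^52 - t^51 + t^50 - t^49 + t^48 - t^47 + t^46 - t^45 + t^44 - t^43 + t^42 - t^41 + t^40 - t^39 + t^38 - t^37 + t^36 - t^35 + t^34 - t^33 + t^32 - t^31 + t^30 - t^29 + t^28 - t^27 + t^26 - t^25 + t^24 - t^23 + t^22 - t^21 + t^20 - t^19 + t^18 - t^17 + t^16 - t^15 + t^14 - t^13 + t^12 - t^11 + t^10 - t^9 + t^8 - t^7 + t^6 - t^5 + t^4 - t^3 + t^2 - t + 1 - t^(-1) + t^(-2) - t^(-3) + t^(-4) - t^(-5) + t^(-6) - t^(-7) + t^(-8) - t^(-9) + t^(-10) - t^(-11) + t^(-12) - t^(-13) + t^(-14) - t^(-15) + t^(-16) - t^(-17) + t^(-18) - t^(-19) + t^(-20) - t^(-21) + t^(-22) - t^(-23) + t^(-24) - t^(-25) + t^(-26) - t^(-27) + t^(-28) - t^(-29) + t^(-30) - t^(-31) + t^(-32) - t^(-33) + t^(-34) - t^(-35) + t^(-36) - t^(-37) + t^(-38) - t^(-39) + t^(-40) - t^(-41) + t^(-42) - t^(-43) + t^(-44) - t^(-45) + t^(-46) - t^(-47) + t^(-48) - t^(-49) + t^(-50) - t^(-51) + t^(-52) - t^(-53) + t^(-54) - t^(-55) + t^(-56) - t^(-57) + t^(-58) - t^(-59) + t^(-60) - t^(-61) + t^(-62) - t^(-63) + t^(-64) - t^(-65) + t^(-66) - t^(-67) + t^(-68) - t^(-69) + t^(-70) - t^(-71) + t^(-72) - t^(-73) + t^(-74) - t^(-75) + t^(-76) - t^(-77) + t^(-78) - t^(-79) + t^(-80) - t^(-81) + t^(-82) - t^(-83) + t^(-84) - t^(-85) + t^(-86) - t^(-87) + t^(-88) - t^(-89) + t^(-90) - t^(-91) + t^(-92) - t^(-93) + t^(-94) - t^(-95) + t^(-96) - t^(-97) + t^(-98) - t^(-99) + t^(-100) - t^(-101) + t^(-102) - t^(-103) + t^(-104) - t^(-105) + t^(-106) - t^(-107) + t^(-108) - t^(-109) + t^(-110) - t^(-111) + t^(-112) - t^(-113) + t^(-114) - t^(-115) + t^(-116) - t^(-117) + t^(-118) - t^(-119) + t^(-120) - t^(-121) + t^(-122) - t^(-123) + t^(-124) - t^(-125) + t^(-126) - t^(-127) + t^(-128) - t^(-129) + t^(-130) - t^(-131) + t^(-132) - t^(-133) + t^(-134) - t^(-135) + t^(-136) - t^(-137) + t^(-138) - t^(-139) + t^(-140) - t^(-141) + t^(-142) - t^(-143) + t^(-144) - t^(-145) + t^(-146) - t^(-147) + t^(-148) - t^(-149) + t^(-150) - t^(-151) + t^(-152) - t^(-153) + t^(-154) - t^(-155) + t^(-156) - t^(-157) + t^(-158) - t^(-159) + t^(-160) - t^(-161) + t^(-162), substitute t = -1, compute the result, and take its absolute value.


Step 1: The polynomial has 325 terms with alternating signs, exponents from 162 down to -162.
Step 2: Substitute t = -1. The i-th term has coefficient (-1)^i and exponent (m-i),
  so its value is (-1)^i * (-1)^(m-i) = (-1)^m = 1 for every i.
Step 3: All 325 terms equal 1, so Delta(-1) = 325 * (1) = 325
Step 4: |Delta(-1)| = 325

325


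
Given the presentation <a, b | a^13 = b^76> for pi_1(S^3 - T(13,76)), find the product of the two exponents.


The relation is a^13 = b^76.
Product of exponents = 13 * 76
= 988

988


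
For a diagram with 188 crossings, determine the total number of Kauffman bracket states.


Each crossing contributes 2 choices (A-smoothing or B-smoothing).
Total states = 2^188 = 392318858461667547739736838950479151006397215279002157056

392318858461667547739736838950479151006397215279002157056


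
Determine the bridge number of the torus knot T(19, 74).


The bridge number of T(p,q) is min(p,q).
min(19, 74) = 19

19


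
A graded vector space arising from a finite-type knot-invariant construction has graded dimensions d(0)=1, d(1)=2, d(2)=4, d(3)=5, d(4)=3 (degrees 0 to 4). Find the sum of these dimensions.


Total dimension = d(0) + d(1) + ... + d(4)
= 1 + 2 + 4 + 5 + 3
= 15

15


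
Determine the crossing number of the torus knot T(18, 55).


For a torus knot T(p, q) with gcd(p,q)=1,
the crossing number is min(p*(q-1), q*(p-1)).
p*(q-1) = 18*54 = 972
q*(p-1) = 55*17 = 935
min(972, 935) = 935

935


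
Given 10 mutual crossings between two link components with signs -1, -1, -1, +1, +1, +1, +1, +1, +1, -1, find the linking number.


Step 1: Count positive crossings: 6
Step 2: Count negative crossings: 4
Step 3: Sum of signs = 6 - 4 = 2
Step 4: Linking number = sum/2 = 2/2 = 1

1


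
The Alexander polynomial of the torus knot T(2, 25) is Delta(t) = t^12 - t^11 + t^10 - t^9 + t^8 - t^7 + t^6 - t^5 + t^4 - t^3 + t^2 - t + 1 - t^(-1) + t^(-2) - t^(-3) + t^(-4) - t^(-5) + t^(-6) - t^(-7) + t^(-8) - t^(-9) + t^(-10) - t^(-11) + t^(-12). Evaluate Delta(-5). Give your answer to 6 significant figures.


Substituting t = -5 into Delta(t) = t^12 - t^11 + t^10 - t^9 + t^8 - t^7 + t^6 - t^5 + t^4 - t^3 + t^2 - t + 1 - t^(-1) + t^(-2) - t^(-3) + t^(-4) - t^(-5) + t^(-6) - t^(-7) + t^(-8) - t^(-9) + t^(-10) - t^(-11) + t^(-12):
Term values: (244140625) + (48828125) + (9765625) + (1953125) + (390625) + (78125) + (15625) + (3125) + (625) + (125) + (25) + (5) + (1) + (0.2) + (0.04) + (0.008) + (0.0016) + (0.00032) + (6.4e-05) + (1.28e-05) + (2.56e-06) + (5.12e-07) + (1.024e-07) + (2.048e-08) + (4.096e-09)
Sum = 305175781.3
Rounded to 6 significant figures: 3.05176e+08

3.05176e+08


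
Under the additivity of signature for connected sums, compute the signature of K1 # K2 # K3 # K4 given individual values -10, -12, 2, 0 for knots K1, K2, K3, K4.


The signature is additive under connected sum.
signature(K1 # K2 # K3 # K4) = (-10) + (-12) + (2) + (0)
= -20

-20


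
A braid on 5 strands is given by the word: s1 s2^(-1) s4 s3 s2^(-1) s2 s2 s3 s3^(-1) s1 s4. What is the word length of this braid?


The word length counts the number of generators (including inverses).
Listing each generator: s1, s2^(-1), s4, s3, s2^(-1), s2, s2, s3, s3^(-1), s1, s4
There are 11 generators in this braid word.

11


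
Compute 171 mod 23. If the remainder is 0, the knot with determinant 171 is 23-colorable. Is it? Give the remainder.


Step 1: A knot is p-colorable if and only if p divides its determinant.
Step 2: Compute 171 mod 23.
171 = 7 * 23 + 10
Step 3: 171 mod 23 = 10
Step 4: The knot is 23-colorable: no

10


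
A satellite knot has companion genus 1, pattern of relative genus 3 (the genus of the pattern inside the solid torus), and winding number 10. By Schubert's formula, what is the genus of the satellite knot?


Schubert: g(satellite) = g_rel(pattern) + |winding| * g(companion),
where g_rel(pattern) is the genus of the pattern relative to the solid torus.
= 3 + 10 * 1
= 3 + 10 = 13

13


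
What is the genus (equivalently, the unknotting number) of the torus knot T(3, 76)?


For a torus knot T(p,q), both the unknotting number and genus equal (p-1)(q-1)/2.
= (3-1)(76-1)/2
= 2*75/2
= 150/2 = 75

75


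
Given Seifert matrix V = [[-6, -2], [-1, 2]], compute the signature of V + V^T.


Step 1: V + V^T = [[-12, -3], [-3, 4]]
Step 2: trace = -8, det = -57
Step 3: Discriminant = (-8)^2 - 4*(-57) = 292
Step 4: Eigenvalues: 4.544, -12.544
Step 5: Signature = (# positive eigenvalues) - (# negative eigenvalues) = 0

0


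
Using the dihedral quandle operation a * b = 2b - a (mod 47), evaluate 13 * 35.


13 * 35 = 2*35 - 13 mod 47
= 70 - 13 mod 47
= 57 mod 47 = 10

10


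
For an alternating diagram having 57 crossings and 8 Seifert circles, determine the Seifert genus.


For alternating knots, g = (c - s + 1)/2.
= (57 - 8 + 1)/2
= 50/2 = 25

25


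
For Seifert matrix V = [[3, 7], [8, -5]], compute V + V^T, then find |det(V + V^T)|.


Step 1: Form V + V^T where V = [[3, 7], [8, -5]]
  V^T = [[3, 8], [7, -5]]
  V + V^T = [[6, 15], [15, -10]]
Step 2: det(V + V^T) = 6*(-10) - 15*15
  = -60 - 225 = -285
Step 3: Knot determinant = |det(V + V^T)| = |-285| = 285

285


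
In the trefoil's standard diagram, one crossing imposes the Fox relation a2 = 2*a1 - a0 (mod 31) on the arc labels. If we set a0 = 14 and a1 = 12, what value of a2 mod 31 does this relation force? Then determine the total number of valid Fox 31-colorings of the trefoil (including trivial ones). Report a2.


Step 1: Apply the given crossing relation 2*a1 - a0 - a2 = 0 (mod 31).
  a2 = 2*a1 - a0 mod 31
  a2 = 2*12 - 14 mod 31
  a2 = 24 - 14 mod 31
  a2 = 10 mod 31 = 10
Step 2: The trefoil has determinant 3.
  Number of Fox p-colorings (p prime) is p^2 if p = 3, else p.
  Since 31 does not divide 3, only trivial (constant) colorings exist.
  (So the trial a0 = 14, a1 = 12 with a0 != a1 does NOT extend to a valid coloring of the whole trefoil: the other two crossing relations require 3*(a1 - a0) = 0 (mod 31), which fails.)
  Total colorings = 31
Step 3: a2 = 10, total Fox 31-colorings = 31

10


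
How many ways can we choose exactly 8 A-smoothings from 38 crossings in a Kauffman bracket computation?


We choose which 8 of 38 crossings get A-smoothings.
C(38, 8) = 38! / (8! * 30!)
= 48903492

48903492


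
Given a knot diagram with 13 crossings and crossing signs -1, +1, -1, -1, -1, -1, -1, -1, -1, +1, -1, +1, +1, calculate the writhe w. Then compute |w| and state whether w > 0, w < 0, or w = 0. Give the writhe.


Step 1: Count positive crossings (+1).
Positive crossings: 4
Step 2: Count negative crossings (-1).
Negative crossings: 9
Step 3: Writhe = (positive) - (negative)
w = 4 - 9 = -5
Step 4: |w| = 5, and w is negative

-5


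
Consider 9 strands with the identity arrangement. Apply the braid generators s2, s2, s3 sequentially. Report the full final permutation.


Starting with identity [1, 2, 3, 4, 5, 6, 7, 8, 9].
Apply generators in sequence:
  After s2: [1, 3, 2, 4, 5, 6, 7, 8, 9]
  After s2: [1, 2, 3, 4, 5, 6, 7, 8, 9]
  After s3: [1, 2, 4, 3, 5, 6, 7, 8, 9]
Final permutation: [1, 2, 4, 3, 5, 6, 7, 8, 9]

[1, 2, 4, 3, 5, 6, 7, 8, 9]


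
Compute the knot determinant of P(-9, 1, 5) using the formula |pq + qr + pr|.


Step 1: Compute pq + qr + pr.
pq = (-9)*1 = -9
qr = 1*5 = 5
pr = (-9)*5 = -45
pq + qr + pr = -9 + 5 + (-45) = -49
Step 2: Take absolute value.
det(P(-9,1,5)) = |-49| = 49

49


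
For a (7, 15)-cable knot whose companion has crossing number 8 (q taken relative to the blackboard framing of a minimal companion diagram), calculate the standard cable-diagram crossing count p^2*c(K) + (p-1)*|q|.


Step 1: Each of the c(K) crossings of the companion diagram becomes p*p = p^2 crossings among the p parallel strands, and each of the |q| twists s_1 s_2 ... s_(p-1) adds (p-1) crossings.
  Crossings = p^2 * c(K) + (p-1)*|q|
Step 2: = 7^2 * 8 + (7-1)*15
Step 3: = 49*8 + 6*15
Step 4: = 392 + 90 = 482

482


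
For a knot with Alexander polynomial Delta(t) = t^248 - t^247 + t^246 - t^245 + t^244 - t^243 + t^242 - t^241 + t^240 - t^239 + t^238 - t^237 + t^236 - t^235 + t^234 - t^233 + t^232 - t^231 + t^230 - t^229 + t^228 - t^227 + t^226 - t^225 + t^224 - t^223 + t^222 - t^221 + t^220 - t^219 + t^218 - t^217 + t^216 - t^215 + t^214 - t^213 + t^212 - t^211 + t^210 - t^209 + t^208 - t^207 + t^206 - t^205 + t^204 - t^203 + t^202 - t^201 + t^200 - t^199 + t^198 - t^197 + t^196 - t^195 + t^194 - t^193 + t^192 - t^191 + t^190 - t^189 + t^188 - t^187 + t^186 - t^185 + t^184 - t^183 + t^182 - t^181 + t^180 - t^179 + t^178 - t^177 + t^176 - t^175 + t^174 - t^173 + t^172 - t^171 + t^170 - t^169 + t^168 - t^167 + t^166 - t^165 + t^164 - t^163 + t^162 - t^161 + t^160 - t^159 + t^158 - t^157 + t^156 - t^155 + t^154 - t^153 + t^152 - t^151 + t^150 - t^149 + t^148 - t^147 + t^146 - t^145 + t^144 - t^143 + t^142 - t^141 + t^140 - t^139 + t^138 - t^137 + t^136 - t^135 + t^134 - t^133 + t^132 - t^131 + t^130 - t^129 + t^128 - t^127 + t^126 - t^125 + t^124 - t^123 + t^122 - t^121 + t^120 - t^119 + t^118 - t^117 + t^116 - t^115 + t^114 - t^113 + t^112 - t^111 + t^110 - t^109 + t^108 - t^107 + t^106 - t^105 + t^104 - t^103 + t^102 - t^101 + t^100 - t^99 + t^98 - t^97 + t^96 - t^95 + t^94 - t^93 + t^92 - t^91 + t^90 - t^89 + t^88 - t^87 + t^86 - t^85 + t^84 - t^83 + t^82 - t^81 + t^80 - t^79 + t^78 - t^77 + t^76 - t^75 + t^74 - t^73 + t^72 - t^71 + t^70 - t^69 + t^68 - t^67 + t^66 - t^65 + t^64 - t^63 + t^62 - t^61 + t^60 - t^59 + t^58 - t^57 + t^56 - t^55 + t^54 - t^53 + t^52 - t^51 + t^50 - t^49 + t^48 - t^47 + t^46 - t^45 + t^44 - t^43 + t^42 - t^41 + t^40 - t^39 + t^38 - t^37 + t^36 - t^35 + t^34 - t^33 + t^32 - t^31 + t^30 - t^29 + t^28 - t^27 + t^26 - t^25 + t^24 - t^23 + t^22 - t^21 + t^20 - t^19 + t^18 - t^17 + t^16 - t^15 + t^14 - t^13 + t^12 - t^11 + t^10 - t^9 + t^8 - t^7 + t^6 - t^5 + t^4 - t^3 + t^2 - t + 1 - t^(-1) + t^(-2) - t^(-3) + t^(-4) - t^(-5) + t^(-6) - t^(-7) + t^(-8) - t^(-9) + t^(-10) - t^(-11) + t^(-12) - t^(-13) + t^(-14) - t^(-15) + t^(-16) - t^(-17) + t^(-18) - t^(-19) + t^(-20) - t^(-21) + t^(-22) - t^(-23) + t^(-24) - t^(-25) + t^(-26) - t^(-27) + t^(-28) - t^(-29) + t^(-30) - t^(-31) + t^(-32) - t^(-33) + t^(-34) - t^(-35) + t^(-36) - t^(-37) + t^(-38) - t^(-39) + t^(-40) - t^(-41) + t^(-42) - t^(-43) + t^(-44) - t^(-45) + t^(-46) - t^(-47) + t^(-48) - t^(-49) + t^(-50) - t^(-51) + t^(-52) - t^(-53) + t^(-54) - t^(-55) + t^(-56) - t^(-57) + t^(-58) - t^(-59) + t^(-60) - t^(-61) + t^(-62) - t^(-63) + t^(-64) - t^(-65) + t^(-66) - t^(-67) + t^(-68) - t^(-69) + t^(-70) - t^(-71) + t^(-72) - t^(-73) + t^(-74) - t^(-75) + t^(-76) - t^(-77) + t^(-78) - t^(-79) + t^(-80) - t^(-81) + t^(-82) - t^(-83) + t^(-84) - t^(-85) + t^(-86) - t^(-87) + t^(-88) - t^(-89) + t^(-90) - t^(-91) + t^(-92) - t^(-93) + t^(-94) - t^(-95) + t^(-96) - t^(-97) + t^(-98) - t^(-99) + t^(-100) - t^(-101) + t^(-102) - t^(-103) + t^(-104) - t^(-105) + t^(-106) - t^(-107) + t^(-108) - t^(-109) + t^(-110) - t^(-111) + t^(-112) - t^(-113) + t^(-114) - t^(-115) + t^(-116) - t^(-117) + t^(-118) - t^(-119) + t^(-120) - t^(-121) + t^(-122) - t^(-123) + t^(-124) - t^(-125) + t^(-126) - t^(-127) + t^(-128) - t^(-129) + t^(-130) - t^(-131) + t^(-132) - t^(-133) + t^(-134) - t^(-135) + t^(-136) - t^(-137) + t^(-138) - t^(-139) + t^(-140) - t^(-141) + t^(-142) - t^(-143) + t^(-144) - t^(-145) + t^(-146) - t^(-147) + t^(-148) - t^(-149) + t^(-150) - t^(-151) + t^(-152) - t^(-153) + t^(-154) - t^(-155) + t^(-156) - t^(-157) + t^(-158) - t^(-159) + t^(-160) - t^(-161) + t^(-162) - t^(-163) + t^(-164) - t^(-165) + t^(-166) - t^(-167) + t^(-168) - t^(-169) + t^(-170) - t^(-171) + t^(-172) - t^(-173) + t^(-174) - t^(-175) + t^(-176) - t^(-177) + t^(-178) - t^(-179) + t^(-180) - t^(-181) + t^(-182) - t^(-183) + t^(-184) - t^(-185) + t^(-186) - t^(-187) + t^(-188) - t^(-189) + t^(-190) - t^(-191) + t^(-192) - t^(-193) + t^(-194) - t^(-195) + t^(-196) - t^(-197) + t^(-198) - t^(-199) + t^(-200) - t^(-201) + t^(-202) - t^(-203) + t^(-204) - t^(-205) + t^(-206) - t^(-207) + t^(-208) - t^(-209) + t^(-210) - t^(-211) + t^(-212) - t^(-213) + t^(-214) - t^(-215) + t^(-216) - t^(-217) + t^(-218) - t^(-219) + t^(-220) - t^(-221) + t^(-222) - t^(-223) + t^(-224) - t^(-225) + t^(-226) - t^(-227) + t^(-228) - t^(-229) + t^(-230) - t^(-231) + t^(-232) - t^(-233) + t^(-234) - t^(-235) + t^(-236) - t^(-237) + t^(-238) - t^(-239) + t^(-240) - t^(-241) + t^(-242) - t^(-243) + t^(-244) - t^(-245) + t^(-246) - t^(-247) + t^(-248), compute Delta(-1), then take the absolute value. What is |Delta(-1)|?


Step 1: The polynomial has 497 terms with alternating signs, exponents from 248 down to -248.
Step 2: Substitute t = -1. The i-th term has coefficient (-1)^i and exponent (m-i),
  so its value is (-1)^i * (-1)^(m-i) = (-1)^m = 1 for every i.
Step 3: All 497 terms equal 1, so Delta(-1) = 497 * (1) = 497
Step 4: |Delta(-1)| = 497

497
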